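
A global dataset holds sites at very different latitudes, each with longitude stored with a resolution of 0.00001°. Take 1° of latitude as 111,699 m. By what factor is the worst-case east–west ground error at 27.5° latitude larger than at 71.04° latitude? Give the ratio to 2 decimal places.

With a 0.00001° grid the true value lies within half a step, ±0.00001°/2 = ±5e-06°, of the stored one.
At 27.5°: 5e-06° × 111699 × cos 27.5° = 5e-06 × 111699 × 0.8870 ≈ 0.49539 m.
Error at 71.04° = 5e-06° × 111699 × cos 71.04° ≈ 0.5585 × 0.3249 = 0.18146 m.
Ratio: 0.49539 / 0.18146 = cos 27.5° / cos 71.04° ≈ 2.7300.

2.73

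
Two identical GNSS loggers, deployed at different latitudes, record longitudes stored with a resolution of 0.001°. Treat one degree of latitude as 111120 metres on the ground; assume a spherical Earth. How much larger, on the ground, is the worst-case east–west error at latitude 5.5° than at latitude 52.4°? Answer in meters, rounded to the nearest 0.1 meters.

With a 0.001° grid the true value lies within half a step, ±0.001°/2 = ±0.0005°, of the stored one.
Error at 5.5° = 0.0005° × 111120 × cos 5.5° ≈ 55.56 × 0.9954 = 55.304 m.
Error at 52.4° = 0.0005° × 111120 × cos 52.4° ≈ 55.56 × 0.6101 = 33.9 m.
Difference: 55.304 − 33.9 = 21.405 m.

21.4 meters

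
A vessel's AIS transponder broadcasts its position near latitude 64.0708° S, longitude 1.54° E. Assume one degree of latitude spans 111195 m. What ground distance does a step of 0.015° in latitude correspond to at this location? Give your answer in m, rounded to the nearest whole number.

Along a meridian 0.015° is 0.015 × 111195 = 1667.92 m.

1668 m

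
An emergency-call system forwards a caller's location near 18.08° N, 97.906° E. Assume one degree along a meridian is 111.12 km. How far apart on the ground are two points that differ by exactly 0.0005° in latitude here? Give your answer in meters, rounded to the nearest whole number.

56 meters

Along a meridian 0.0005° is 0.0005 × 111120 = 55.56 m.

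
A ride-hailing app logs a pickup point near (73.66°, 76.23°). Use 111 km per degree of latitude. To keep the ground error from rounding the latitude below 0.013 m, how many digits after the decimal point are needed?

7 decimal places

One degree of latitude covers 111000 m.
N decimal places → at most half a unit in the last place, 0.5 × 10⁻ᴺ° = 111000/2 × 10⁻ᴺ m.
Need 0.5 × 111000 × 10⁻ᴺ ≤ 0.013 → 10⁻ᴺ ≤ 2.342e-07, so N ≥ 6.63.
So 7 decimal places suffice (0.00555 m); 6 would allow up to 0.0555 m.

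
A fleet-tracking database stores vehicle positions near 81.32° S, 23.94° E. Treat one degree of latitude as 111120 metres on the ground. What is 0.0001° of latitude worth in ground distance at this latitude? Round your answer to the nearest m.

0.0001° × 111120 m/° = 11.112 m.

11 m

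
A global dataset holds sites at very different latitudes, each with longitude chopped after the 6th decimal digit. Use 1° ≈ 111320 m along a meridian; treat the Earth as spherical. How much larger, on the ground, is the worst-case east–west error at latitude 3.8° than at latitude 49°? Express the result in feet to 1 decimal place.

0.1 feet

Truncating at 6 decimal places can drop up to a full unit in the last place, so the longitude may be off by as much as 1e-06°.
Error at 3.8° = 1e-06° × 111320 × cos 3.8° ≈ 0.11132 × 0.9978 = 0.11108 m.
Error at 49° = 1e-06° × 111320 × cos 49° ≈ 0.11132 × 0.6561 = 0.073032 m.
So the lower-latitude error exceeds the higher by 0.11108 − 0.073032 = 0.038043 m.
Converting: 0.0380428 m × 3.2808 ft/m ≈ 0.12481 ft.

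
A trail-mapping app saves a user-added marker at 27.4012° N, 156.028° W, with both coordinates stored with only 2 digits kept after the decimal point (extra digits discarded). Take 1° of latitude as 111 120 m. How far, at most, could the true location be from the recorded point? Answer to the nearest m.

1486 m

Truncating at 2 decimal places can drop up to a full unit in the last place, so each coordinate may be off by as much as 0.01°.
N–S: 0.01° × 111120 m/° = 1111.2 m.
Longitude error → 0.01 × 111120 × cos 27.4012° = 0.01 × 111120 × 0.8878 ≈ 986.53 m.
The two errors are perpendicular, so the maximum displacement is √(1111.2² + 986.53²) ≈ 1485.94 m.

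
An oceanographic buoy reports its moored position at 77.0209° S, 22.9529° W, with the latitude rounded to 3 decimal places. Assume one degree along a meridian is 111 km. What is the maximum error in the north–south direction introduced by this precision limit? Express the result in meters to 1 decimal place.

55.5 meters

Rounding to 3 decimal places leaves the latitude within ±0.0005° of the true value.
So the N–S error is at most 0.0005 × 111000 = 55.5 m.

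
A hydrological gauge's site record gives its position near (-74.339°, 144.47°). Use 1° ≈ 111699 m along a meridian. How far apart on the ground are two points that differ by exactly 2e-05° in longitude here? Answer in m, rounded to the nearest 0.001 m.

2e-05° of longitude at 74.339° is 2e-05 × 111699 × cos 74.339° ≈ 2e-05 × 30152.6 = 0.603052 m.

0.603 m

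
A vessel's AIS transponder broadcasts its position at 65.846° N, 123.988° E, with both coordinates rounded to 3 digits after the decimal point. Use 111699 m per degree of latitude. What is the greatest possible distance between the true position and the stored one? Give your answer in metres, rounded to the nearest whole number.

Rounding to 3 decimal places leaves each coordinate within ±0.0005° of the true value.
Latitude error → 0.0005 × 111699 = 55.8495 m along the meridian.
East–west component at 65.846°: 0.0005° × 111699 × cos 65.846° ≈ 0.0005 × 45706.2 ≈ 22.8531 m.
Combining orthogonally: (55.8495² + 22.8531²)^½ ≈ 60.3443 m.

60 metres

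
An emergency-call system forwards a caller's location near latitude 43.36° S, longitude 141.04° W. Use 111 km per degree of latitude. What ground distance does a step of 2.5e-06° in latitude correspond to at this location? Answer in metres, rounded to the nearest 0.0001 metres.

0.2775 metres

Along a meridian 2.5e-06° is 2.5e-06 × 111000 = 0.2775 m.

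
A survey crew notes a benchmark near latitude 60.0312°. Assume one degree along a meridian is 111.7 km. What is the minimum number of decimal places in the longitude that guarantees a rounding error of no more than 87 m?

At 60.0312° one degree of longitude covers 111700 × cos 60.0312° ≈ 111700 × 0.4995 ≈ 55797.3 m.
Rounding to N decimal places gives at most 0.5 × 10⁻ᴺ degrees of error, i.e. 0.5 × 10⁻ᴺ × 55797.3 m.
Setting 27898.7 × 10⁻ᴺ ≤ 87 gives 10ᴺ ≥ 320.7, i.e. N ≥ 2.51.
N = 2 would give 279 m (too coarse); N = 3 gives 27.9 m ≤ 87 m.

3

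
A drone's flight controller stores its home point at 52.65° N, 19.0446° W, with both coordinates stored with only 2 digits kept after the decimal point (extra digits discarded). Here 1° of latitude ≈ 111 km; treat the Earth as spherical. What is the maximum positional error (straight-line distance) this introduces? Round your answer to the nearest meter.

Truncating at 2 decimal places can drop up to a full unit in the last place, so each coordinate may be off by as much as 0.01°.
N–S: 0.01° × 111000 m/° = 1110 m.
East–west component at 52.65°: 0.01° × 111000 × cos 52.65° ≈ 0.01 × 67341.7 ≈ 673.417 m.
Combining orthogonally: (1110² + 673.417²)^½ ≈ 1298.3 m.

1298 meters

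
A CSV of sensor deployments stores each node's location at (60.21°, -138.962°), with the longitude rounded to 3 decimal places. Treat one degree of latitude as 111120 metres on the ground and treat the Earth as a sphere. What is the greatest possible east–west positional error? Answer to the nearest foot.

91 feet

Rounding to 3 decimal places leaves the longitude within ±0.0005° of the true value.
Parallels shrink by cos φ, so at 60.21° a degree of longitude is 111120 × 0.4968 ≈ 55206.9 m.
Maximum E–W displacement: 0.0005 × 55206.9 = 27.6035 m.
Converting: 27.6035 m × 3.2808 ft/m ≈ 90.563 ft.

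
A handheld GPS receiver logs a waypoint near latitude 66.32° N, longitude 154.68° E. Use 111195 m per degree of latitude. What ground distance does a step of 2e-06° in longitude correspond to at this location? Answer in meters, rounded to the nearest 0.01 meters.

0.09 meters

At 66.32° a degree of longitude is 111195 × cos 66.32° ≈ 44659 m, so 2e-06° corresponds to 0.0893181 m.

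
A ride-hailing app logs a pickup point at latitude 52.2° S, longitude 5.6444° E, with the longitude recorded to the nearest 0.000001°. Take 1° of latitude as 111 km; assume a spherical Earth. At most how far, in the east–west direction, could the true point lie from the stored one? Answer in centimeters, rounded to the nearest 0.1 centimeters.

Rounding to 6 decimal places leaves the longitude within ±5e-07° of the true value.
Parallels shrink by cos φ, so at 52.2° a degree of longitude is 111000 × 0.6129 ≈ 68032.7 m.
Maximum E–W displacement: 5e-07 × 68032.7 = 0.0340163 m.
That is 0.0340163 m = 3.4016 cm.

3.4 centimeters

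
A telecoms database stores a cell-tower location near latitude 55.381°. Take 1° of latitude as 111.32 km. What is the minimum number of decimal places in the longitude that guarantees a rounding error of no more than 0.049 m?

6

At 55.381° one degree of longitude covers 111320 × cos 55.381° ≈ 111320 × 0.5681 ≈ 63242.7 m.
N decimal places → at most half a unit in the last place, 0.5 × 10⁻ᴺ° = 63242.7/2 × 10⁻ᴺ m.
Setting 31621.4 × 10⁻ᴺ ≤ 0.049 gives 10ᴺ ≥ 6.453e+05, i.e. N ≥ 5.81.
At 5 places the error can reach 0.316 m, but 6 places keeps it to 0.0316 m.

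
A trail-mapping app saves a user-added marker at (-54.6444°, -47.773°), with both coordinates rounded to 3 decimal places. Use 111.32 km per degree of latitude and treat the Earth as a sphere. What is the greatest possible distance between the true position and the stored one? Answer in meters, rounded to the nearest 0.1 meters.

64.3 meters

Rounding to 3 decimal places leaves each coordinate within ±0.0005° of the true value.
N–S: 0.0005° × 111320 m/° = 55.66 m.
E–W at 54.6444°: 0.0005° × 111320 × cos 54.6444° = 0.0005 × 111320 × 0.5786 ≈ 32.2076 m.
The two errors are perpendicular, so the maximum displacement is √(55.66² + 32.2076²) ≈ 64.3068 m.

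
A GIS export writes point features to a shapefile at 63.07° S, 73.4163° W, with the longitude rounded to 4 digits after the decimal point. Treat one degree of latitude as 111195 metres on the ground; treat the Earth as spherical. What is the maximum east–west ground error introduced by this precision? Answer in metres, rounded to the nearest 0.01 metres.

Rounding to 4 decimal places leaves the longitude within ±5e-05° of the true value.
At latitude 63.07° a degree of longitude spans 111195 m × cos 63.07° = 111195 × 0.4529 ≈ 50360.4 m.
So at most 5e-05° × 50360.4 ≈ 2.51802 m east–west.

2.52 metres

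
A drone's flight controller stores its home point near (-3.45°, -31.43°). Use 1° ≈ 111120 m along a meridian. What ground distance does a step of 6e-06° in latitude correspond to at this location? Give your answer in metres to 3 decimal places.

6e-06° × 111120 m/° = 0.66672 m.

0.667 metres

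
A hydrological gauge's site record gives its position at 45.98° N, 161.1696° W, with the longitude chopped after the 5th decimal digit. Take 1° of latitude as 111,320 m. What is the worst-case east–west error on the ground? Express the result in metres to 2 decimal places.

Truncating at 5 decimal places can drop up to a full unit in the last place, so the longitude may be off by as much as 1e-05°.
At latitude 45.98° a degree of longitude spans 111320 m × cos 45.98° = 111320 × 0.6949 ≈ 77357.3 m.
Maximum E–W displacement: 1e-05 × 77357.3 = 0.773573 m.

0.77 metres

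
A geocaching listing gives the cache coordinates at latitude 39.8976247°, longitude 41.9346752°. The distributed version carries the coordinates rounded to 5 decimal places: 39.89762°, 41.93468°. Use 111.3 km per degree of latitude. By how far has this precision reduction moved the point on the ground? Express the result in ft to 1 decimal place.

Δlat = 39.8976247 − 39.89762 = +0.0000047°; Δlon = 41.9346752 − 41.93468 = -0.0000048°.
N–S: 0.0000047° × 111300 m/° = 0.52311 m.
East–west at this latitude: -0.0000048° × 111300 × cos 39.8976° ≈ -0.0000048 × 85388.4 = -0.409865 m.
Distance: √(0.52311² + 0.409865²) ≈ 0.664555 m.
In feet: 0.664555 m ÷ 0.3048 ≈ 2.1803 ft.

2.2 ft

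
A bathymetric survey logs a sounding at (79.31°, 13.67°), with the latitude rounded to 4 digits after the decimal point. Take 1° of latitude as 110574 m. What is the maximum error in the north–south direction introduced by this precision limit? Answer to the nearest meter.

Rounding to 4 decimal places leaves the latitude within ±5e-05° of the true value.
So the N–S error is at most 5e-05 × 110574 = 5.5287 m.

6 meters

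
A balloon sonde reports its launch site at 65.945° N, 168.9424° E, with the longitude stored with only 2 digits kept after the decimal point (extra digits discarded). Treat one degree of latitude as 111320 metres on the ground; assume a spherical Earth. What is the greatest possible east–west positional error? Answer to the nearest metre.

454 metres

Truncating at 2 decimal places can drop up to a full unit in the last place, so the longitude may be off by as much as 0.01°.
One degree of longitude at 65.945° is 111320 × cos 65.945° ≈ 111320 × 0.4076 = 45375.5 m.
So at most 0.01° × 45375.5 ≈ 453.755 m east–west.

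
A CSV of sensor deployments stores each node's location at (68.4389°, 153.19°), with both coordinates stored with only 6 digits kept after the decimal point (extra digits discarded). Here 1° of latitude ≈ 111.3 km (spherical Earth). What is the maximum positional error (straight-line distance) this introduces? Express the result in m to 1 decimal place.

0.1 m

Truncating at 6 decimal places can drop up to a full unit in the last place, so each coordinate may be off by as much as 1e-06°.
North–south component: 1e-06° × 111300 = 0.1113 m.
Longitude error → 1e-06 × 111300 × cos 68.4389° = 1e-06 × 111300 × 0.3675 ≈ 0.040902 m.
Worst case both components are at the extreme and orthogonal: √(0.1113² + 0.040902²) ≈ 0.118578 m.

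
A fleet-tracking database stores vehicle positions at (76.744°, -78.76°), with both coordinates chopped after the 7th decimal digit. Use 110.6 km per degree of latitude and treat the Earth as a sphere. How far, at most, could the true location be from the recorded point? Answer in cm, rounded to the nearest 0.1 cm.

Truncating at 7 decimal places can drop up to a full unit in the last place, so each coordinate may be off by as much as 1e-07°.
North–south component: 1e-07° × 110600 = 0.01106 m.
East–west component at 76.744°: 1e-07° × 110600 × cos 76.744° ≈ 1e-07 × 25360.8 ≈ 0.00253608 m.
Combining orthogonally: (0.01106² + 0.00253608²)^½ ≈ 0.011347 m.
That is 0.011347 m = 1.1347 cm.

1.1 cm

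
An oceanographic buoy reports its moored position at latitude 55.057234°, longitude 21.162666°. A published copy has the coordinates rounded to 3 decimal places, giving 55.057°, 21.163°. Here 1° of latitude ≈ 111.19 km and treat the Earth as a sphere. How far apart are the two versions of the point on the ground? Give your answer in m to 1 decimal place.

The latitude changed by +0.000234° and the longitude by -0.000334°.
North–south shift: 0.000234 × 111190 = 26.0185 m.
E–W at 55.057°: -0.000334° × 111190 × cos 55.057° = -0.000334 × 111190 × 0.5728 ≈ -21.2709 m.
Hypotenuse of the two orthogonal shifts: √(26.0185² + 21.2709²) = 33.6067 m.

33.6 m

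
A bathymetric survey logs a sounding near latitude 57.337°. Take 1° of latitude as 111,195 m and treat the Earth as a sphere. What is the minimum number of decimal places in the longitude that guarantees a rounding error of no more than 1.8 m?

At 57.337° one degree of longitude covers 111195 × cos 57.337° ≈ 111195 × 0.5397 ≈ 60011.6 m.
N decimal places → at most half a unit in the last place, 0.5 × 10⁻ᴺ° = 60011.6/2 × 10⁻ᴺ m.
Setting 30005.8 × 10⁻ᴺ ≤ 1.8 gives 10ᴺ ≥ 1.667e+04, i.e. N ≥ 4.22.
So 5 decimal places suffice (0.3 m); 4 would allow up to 3 m.

5 decimal places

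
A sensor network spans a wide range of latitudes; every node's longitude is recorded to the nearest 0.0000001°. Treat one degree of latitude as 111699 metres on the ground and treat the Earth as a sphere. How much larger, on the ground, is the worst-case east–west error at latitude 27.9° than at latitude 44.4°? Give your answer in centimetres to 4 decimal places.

Rounding to 7 decimal places leaves the longitude within ±5e-08° of the true value.
At 27.9°: 5e-08° × 111699 × cos 27.9° = 5e-08 × 111699 × 0.8838 ≈ 0.0049358 m.
Error at 44.4° = 5e-08° × 111699 × cos 44.4° ≈ 0.0055849 × 0.7145 = 0.0039903 m.
Difference: 0.0049358 − 0.0039903 = 0.00094549 m.
That is 0.000945493 m = 0.094549 cm.

0.0945 centimetres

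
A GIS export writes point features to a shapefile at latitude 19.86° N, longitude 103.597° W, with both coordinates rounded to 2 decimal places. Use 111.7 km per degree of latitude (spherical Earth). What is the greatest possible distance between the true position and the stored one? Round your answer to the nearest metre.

767 metres

Rounding to 2 decimal places leaves each coordinate within ±0.005° of the true value.
N–S: 0.005° × 111700 m/° = 558.5 m.
Longitude error → 0.005 × 111700 × cos 19.86° = 0.005 × 111700 × 0.9405 ≈ 525.284 m.
The two errors are perpendicular, so the maximum displacement is √(558.5² + 525.284²) ≈ 766.711 m.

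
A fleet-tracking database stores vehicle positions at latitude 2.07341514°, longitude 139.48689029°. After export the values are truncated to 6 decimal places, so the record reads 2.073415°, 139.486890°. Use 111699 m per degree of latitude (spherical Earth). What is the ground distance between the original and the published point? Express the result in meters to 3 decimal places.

0.036 meters

Δlat = 2.07341514 − 2.073415 = +0.00000014°; Δlon = 139.48689029 − 139.486890 = +0.00000029°.
North–south shift: 0.00000014 × 111699 = 0.0156379 m.
East–west at this latitude: 0.00000029° × 111699 × cos 2.07341° ≈ 0.00000029 × 111626 = 0.0323715 m.
Distance: √(0.0156379² + 0.0323715²) ≈ 0.0359508 m.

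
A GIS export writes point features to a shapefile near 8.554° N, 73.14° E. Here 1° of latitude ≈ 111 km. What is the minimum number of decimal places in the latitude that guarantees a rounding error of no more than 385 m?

3

One degree of latitude covers 111000 m.
With N decimal places the half-ulp bound is 0.5·10⁻ᴺ°, or 0.5·10⁻ᴺ × 111000 m on the ground.
Need 0.5 × 111000 × 10⁻ᴺ ≤ 385 → 10⁻ᴺ ≤ 6.937e-03, so N ≥ 2.16.
N = 2 would give 555 m (too coarse); N = 3 gives 55.5 m ≤ 385 m.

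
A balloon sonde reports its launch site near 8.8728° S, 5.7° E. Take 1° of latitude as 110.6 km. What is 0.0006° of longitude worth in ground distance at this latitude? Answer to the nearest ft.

215 ft

At 8.8728° a degree of longitude is 110600 × cos 8.8728° ≈ 109276 m, so 0.0006° corresponds to 65.5659 m.
Converting: 65.5659 m × 3.2808 ft/m ≈ 215.11 ft.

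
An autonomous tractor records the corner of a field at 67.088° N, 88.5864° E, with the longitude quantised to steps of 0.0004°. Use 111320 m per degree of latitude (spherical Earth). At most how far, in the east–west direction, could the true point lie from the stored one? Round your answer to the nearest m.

With a 0.0004° grid the true value lies within half a step, ±0.0004°/2 = ±0.0002°, of the stored one.
At latitude 67.088° a degree of longitude spans 111320 m × cos 67.088° = 111320 × 0.3893 ≈ 43338.8 m.
So at most 0.0002° × 43338.8 ≈ 8.66775 m east–west.

9 m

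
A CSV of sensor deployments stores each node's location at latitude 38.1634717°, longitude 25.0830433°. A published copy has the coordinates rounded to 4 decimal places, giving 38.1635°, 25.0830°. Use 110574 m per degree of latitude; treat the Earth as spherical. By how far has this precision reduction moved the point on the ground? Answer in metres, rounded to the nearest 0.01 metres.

The latitude changed by -0.0000283° and the longitude by +0.0000433°.
North–south shift: -0.0000283 × 110574 = -3.12924 m.
East–west at this latitude: 0.0000433° × 110574 × cos 38.1635° ≈ 0.0000433 × 86938.9 = 3.76445 m.
Distance: √(3.12924² + 3.76445²) ≈ 4.89523 m.

4.90 metres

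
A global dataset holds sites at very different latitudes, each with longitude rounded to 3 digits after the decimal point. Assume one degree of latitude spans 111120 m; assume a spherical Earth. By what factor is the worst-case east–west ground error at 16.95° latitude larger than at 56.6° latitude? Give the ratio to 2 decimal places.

Rounding to 3 decimal places leaves the longitude within ±0.0005° of the true value.
At 16.95°: 0.0005° × 111120 × cos 16.95° = 0.0005 × 111120 × 0.9566 ≈ 53.146 m.
At 56.6°: 0.0005° × 111120 × cos 56.6° = 0.0005 × 111120 × 0.5505 ≈ 30.585 m.
The ratio reduces to cos 16.95° / cos 56.6° = 0.9566/0.5505 ≈ 1.7377.

1.74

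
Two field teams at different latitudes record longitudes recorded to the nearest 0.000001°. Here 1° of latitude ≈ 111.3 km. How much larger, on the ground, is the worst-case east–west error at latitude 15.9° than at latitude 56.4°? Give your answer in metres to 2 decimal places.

Rounding to 6 decimal places leaves the longitude within ±5e-07° of the true value.
At 15.9°: 5e-07° × 111300 × cos 15.9° = 5e-07 × 111300 × 0.9617 ≈ 0.053521 m.
Error at 56.4° = 5e-07° × 111300 × cos 56.4° ≈ 0.05565 × 0.5534 = 0.030796 m.
So the lower-latitude error exceeds the higher by 0.053521 − 0.030796 = 0.022725 m.

0.02 metres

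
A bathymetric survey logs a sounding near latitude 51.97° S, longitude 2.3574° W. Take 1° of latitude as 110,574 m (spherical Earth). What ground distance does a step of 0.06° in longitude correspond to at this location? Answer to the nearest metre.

0.06° of longitude at 51.97° is 0.06 × 110574 × cos 51.97° ≈ 0.06 × 68121.8 = 4087.31 m.

4087 metres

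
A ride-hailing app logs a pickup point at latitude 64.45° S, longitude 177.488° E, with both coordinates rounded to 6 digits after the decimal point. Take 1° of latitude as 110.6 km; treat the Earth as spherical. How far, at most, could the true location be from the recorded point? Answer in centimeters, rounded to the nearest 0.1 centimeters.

Rounding to 6 decimal places leaves each coordinate within ±5e-07° of the true value.
N–S: 5e-07° × 110600 m/° = 0.0553 m.
E–W at 64.45°: 5e-07° × 110600 × cos 64.45° = 5e-07 × 110600 × 0.4313 ≈ 0.0238508 m.
The two errors are perpendicular, so the maximum displacement is √(0.0553² + 0.0238508²) ≈ 0.0602242 m.
That is 0.0602242 m = 6.0224 cm.

6.0 centimeters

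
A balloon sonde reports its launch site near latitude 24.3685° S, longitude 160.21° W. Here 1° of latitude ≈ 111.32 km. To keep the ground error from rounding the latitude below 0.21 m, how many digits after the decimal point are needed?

One degree of latitude covers 111320 m.
Rounding to N decimal places gives at most 0.5 × 10⁻ᴺ degrees of error, i.e. 0.5 × 10⁻ᴺ × 111320 m.
Setting 55660 × 10⁻ᴺ ≤ 0.21 gives 10ᴺ ≥ 2.65e+05, i.e. N ≥ 5.42.
So 6 decimal places suffice (0.0557 m); 5 would allow up to 0.557 m.

6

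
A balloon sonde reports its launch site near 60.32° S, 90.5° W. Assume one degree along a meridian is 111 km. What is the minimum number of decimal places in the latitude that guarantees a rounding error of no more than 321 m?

One degree of latitude covers 111000 m.
Rounding to N decimal places gives at most 0.5 × 10⁻ᴺ degrees of error, i.e. 0.5 × 10⁻ᴺ × 111000 m.
Setting 55500 × 10⁻ᴺ ≤ 321 gives 10ᴺ ≥ 172.9, i.e. N ≥ 2.24.
N = 2 would give 555 m (too coarse); N = 3 gives 55.5 m ≤ 321 m.

3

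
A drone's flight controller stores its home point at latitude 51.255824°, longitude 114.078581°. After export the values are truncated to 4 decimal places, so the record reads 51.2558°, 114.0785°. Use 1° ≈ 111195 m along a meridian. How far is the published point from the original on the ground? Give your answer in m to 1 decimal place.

Δlat = 51.255824 − 51.2558 = +0.000024°; Δlon = 114.078581 − 114.0785 = +0.000081°.
North–south shift: 0.000024 × 111195 = 2.66868 m.
East–west at this latitude: 0.000081° × 111195 × cos 51.2558° ≈ 0.000081 × 69590.8 = 5.63685 m.
Combined displacement = (2.66868² + 5.63685²)^½ ≈ 6.23666 m.

6.2 m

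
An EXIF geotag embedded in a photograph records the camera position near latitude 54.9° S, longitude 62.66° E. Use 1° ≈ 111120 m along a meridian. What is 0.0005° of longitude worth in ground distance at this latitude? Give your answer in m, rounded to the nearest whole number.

0.0005° of longitude at 54.9° is 0.0005 × 111120 × cos 54.9° ≈ 0.0005 × 63894.6 = 31.9473 m.

32 m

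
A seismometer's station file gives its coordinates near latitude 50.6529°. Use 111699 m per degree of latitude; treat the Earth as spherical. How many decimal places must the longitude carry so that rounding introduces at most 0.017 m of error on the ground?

7 decimal places

At 50.6529° one degree of longitude covers 111699 × cos 50.6529° ≈ 111699 × 0.6340 ≈ 70819 m.
Rounding to N decimal places gives at most 0.5 × 10⁻ᴺ degrees of error, i.e. 0.5 × 10⁻ᴺ × 70819 m.
Setting 35409.5 × 10⁻ᴺ ≤ 0.017 gives 10ᴺ ≥ 2.083e+06, i.e. N ≥ 6.32.
At 6 places the error can reach 0.0354 m, but 7 places keeps it to 0.00354 m.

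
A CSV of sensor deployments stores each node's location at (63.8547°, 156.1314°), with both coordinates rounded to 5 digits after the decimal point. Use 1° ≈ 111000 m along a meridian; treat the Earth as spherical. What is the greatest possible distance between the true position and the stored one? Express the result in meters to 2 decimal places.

Rounding to 5 decimal places leaves each coordinate within ±5e-06° of the true value.
N–S: 5e-06° × 111000 m/° = 0.555 m.
East–west component at 63.8547°: 5e-06° × 111000 × cos 63.8547° ≈ 5e-06 × 48912 ≈ 0.24456 m.
Worst case both components are at the extreme and orthogonal: √(0.555² + 0.24456²) ≈ 0.606494 m.

0.61 meters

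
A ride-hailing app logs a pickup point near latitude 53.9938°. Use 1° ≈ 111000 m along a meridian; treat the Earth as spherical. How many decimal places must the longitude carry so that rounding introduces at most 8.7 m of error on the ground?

At 53.9938° one degree of longitude covers 111000 × cos 53.9938° ≈ 111000 × 0.5879 ≈ 65253.9 m.
With N decimal places the half-ulp bound is 0.5·10⁻ᴺ°, or 0.5·10⁻ᴺ × 65253.9 m on the ground.
Need 0.5 × 65253.9 × 10⁻ᴺ ≤ 8.7 → 10⁻ᴺ ≤ 2.667e-04, so N ≥ 3.57.
N = 3 would give 32.6 m (too coarse); N = 4 gives 3.26 m ≤ 8.7 m.

4 decimal places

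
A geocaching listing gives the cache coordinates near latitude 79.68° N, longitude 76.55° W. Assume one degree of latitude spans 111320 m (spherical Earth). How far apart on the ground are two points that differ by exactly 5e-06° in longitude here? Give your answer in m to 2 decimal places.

0.10 m

One degree of longitude here spans 111320 × cos 79.68° = 111320 × 0.1791 ≈ 19942.5 m; 5e-06° of that is 0.0997125 m.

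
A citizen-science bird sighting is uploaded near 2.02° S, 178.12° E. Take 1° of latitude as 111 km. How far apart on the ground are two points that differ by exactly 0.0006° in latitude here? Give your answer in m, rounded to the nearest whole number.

0.0006° × 111000 m/° = 66.6 m.

67 m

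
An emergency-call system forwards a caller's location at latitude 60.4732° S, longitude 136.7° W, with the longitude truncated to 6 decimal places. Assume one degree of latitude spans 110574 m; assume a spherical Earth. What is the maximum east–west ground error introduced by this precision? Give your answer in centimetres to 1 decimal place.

5.4 centimetres

Truncating at 6 decimal places can drop up to a full unit in the last place, so the longitude may be off by as much as 1e-06°.
At latitude 60.4732° a degree of longitude spans 110574 m × cos 60.4732° = 110574 × 0.4928 ≈ 54494.3 m.
So at most 1e-06° × 54494.3 ≈ 0.0544943 m east–west.
That is 0.0544943 m = 5.4494 cm.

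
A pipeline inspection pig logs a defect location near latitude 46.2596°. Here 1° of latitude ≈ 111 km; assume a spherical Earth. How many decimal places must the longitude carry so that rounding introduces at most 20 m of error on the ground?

At 46.2596° one degree of longitude covers 111000 × cos 46.2596° ≈ 111000 × 0.6914 ≈ 76744.5 m.
N decimal places → at most half a unit in the last place, 0.5 × 10⁻ᴺ° = 76744.5/2 × 10⁻ᴺ m.
Setting 38372.3 × 10⁻ᴺ ≤ 20 gives 10ᴺ ≥ 1919, i.e. N ≥ 3.28.
So 4 decimal places suffice (3.84 m); 3 would allow up to 38.4 m.

4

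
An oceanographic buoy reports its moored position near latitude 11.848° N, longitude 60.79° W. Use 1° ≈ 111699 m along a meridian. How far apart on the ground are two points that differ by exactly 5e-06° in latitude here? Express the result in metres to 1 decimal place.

5e-06° × 111699 m/° = 0.558495 m.

0.6 metres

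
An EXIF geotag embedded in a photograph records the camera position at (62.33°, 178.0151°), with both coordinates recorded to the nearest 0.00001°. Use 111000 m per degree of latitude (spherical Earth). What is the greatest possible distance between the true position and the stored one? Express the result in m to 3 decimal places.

0.612 m

Rounding to 5 decimal places leaves each coordinate within ±5e-06° of the true value.
North–south component: 5e-06° × 111000 = 0.555 m.
East–west component at 62.33°: 5e-06° × 111000 × cos 62.33° ≈ 5e-06 × 51546 ≈ 0.25773 m.
Worst case both components are at the extreme and orthogonal: √(0.555² + 0.25773²) ≈ 0.611923 m.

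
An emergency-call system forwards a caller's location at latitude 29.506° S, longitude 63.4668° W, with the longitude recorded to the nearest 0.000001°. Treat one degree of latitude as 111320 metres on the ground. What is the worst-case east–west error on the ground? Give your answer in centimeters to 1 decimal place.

4.8 centimeters

Rounding to 6 decimal places leaves the longitude within ±5e-07° of the true value.
At latitude 29.506° a degree of longitude spans 111320 m × cos 29.506° = 111320 × 0.8703 ≈ 96882.3 m.
Maximum E–W displacement: 5e-07 × 96882.3 = 0.0484411 m.
That is 0.0484411 m = 4.8441 cm.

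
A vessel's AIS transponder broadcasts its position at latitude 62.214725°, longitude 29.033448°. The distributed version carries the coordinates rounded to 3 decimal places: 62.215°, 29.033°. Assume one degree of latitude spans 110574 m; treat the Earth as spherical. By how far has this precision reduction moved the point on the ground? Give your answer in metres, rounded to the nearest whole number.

38 metres

Δlat = 62.214725 − 62.215 = -0.000275°; Δlon = 29.033448 − 29.033 = +0.000448°.
N–S: -0.000275° × 110574 m/° = -30.4079 m.
East–west at this latitude: 0.000448° × 110574 × cos 62.215° ≈ 0.000448 × 51544.6 = 23.092 m.
Hypotenuse of the two orthogonal shifts: √(30.4079² + 23.092²) = 38.1822 m.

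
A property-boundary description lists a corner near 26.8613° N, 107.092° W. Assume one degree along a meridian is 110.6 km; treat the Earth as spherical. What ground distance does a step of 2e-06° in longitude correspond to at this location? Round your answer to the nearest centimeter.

One degree of longitude here spans 110600 × cos 26.8613° = 110600 × 0.8921 ≈ 98666.6 m; 2e-06° of that is 0.197333 m.
That is 0.197333 m = 19.733 cm.

20 centimeters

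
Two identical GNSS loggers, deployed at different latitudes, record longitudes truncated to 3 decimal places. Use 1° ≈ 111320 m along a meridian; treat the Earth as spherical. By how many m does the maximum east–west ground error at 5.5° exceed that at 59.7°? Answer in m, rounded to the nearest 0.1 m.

54.6 m

Truncating at 3 decimal places can drop up to a full unit in the last place, so the longitude may be off by as much as 0.001°.
At 5.5°: 0.001° × 111320 × cos 5.5° = 0.001 × 111320 × 0.9954 ≈ 110.81 m.
At 59.7°: 0.001° × 111320 × cos 59.7° = 0.001 × 111320 × 0.5045 ≈ 56.164 m.
Difference: 110.81 − 56.164 = 54.643 m.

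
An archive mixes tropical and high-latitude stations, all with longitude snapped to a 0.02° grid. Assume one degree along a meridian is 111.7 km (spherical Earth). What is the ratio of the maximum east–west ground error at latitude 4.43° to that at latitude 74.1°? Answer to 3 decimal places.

With a 0.02° grid the true value lies within half a step, ±0.02°/2 = ±0.01°, of the stored one.
At 4.43°: 0.01° × 111700 × cos 4.43° = 0.01 × 111700 × 0.9970 ≈ 1113.7 m.
At 74.1°: 0.01° × 111700 × cos 74.1° = 0.01 × 111700 × 0.2740 ≈ 306.01 m.
Ratio: 1113.7 / 306.01 = cos 4.43° / cos 74.1° ≈ 3.6393.

3.639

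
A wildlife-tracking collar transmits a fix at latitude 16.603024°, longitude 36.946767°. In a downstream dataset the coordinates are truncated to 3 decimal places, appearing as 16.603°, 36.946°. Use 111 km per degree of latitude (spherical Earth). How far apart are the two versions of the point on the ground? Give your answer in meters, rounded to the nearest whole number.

Δlat = 16.603024 − 16.603 = +0.000024°; Δlon = 36.946767 − 36.946 = +0.000767°.
North–south shift: 0.000024 × 111000 = 2.664 m.
E–W at 16.603°: 0.000767° × 111000 × cos 16.603° = 0.000767 × 111000 × 0.9583 ≈ 81.5874 m.
Hypotenuse of the two orthogonal shifts: √(2.664² + 81.5874²) = 81.6309 m.

82 meters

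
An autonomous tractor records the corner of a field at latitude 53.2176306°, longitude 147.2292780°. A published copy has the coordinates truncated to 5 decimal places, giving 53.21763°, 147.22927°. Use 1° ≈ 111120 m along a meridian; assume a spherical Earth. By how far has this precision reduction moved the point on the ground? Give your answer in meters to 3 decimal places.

Δlat = 53.2176306 − 53.21763 = +0.0000006°; Δlon = 147.2292780 − 147.22927 = +0.0000080°.
N–S: 0.0000006° × 111120 m/° = 0.066672 m.
East–west at this latitude: 0.0000080° × 111120 × cos 53.2176° ≈ 0.0000080 × 66536.1 = 0.532289 m.
Hypotenuse of the two orthogonal shifts: √(0.066672² + 0.532289²) = 0.536448 m.

0.536 meters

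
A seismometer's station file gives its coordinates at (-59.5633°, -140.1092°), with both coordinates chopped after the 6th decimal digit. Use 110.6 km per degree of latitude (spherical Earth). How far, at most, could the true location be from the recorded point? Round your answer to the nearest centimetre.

12 centimetres

Truncating at 6 decimal places can drop up to a full unit in the last place, so each coordinate may be off by as much as 1e-06°.
Latitude error → 1e-06 × 110600 = 0.1106 m along the meridian.
E–W at 59.5633°: 1e-06° × 110600 × cos 59.5633° = 1e-06 × 110600 × 0.5066 ≈ 0.0560284 m.
The two errors are perpendicular, so the maximum displacement is √(0.1106² + 0.0560284²) ≈ 0.123982 m.
That is 0.123982 m = 12.398 cm.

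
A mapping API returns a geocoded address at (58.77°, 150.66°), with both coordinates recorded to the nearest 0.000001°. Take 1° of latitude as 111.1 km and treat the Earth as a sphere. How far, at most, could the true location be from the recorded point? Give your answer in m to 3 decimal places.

0.063 m

Rounding to 6 decimal places leaves each coordinate within ±5e-07° of the true value.
North–south component: 5e-07° × 111100 = 0.05555 m.
E–W at 58.77°: 5e-07° × 111100 × cos 58.77° = 5e-07 × 111100 × 0.5185 ≈ 0.0288013 m.
Combining orthogonally: (0.05555² + 0.0288013²)^½ ≈ 0.0625725 m.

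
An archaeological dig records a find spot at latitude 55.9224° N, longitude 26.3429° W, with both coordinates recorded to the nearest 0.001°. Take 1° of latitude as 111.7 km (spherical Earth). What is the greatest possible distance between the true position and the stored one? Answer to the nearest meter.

64 meters

Rounding to 3 decimal places leaves each coordinate within ±0.0005° of the true value.
N–S: 0.0005° × 111700 m/° = 55.85 m.
Longitude error → 0.0005 × 111700 × cos 55.9224° = 0.0005 × 111700 × 0.5603 ≈ 31.2936 m.
Worst case both components are at the extreme and orthogonal: √(55.85² + 31.2936²) ≈ 64.0196 m.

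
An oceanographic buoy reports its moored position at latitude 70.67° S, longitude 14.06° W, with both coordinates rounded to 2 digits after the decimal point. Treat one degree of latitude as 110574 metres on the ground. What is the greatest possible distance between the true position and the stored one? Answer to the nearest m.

Rounding to 2 decimal places leaves each coordinate within ±0.005° of the true value.
N–S: 0.005° × 110574 m/° = 552.87 m.
Longitude error → 0.005 × 110574 × cos 70.67° = 0.005 × 110574 × 0.3310 ≈ 183.005 m.
The two errors are perpendicular, so the maximum displacement is √(552.87² + 183.005²) ≈ 582.371 m.

582 m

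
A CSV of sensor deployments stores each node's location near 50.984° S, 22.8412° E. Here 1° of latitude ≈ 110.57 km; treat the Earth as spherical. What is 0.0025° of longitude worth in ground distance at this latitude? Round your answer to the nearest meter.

174 meters

One degree of longitude here spans 110570 × cos 50.984° = 110570 × 0.6295 ≈ 69607.9 m; 0.0025° of that is 174.02 m.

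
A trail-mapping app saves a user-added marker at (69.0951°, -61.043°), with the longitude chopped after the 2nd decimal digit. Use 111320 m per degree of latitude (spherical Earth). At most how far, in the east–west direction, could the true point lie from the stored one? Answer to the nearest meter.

397 meters

Truncating at 2 decimal places can drop up to a full unit in the last place, so the longitude may be off by as much as 0.01°.
Parallels shrink by cos φ, so at 69.0951° a degree of longitude is 111320 × 0.3568 ≈ 39721 m.
So at most 0.01° × 39721 ≈ 397.21 m east–west.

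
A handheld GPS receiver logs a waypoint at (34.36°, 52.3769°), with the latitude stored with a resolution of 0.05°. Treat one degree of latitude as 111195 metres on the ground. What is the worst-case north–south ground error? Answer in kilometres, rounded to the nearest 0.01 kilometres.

With a 0.05° grid the true value lies within half a step, ±0.05°/2 = ±0.025°, of the stored one.
So the N–S error is at most 0.025 × 111195 = 2779.88 m.
That is 2779.88 m = 2.7799 km.

2.78 kilometres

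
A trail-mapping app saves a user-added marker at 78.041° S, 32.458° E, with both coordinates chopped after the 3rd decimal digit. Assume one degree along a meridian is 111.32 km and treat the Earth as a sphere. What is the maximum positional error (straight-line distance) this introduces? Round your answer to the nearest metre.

Truncating at 3 decimal places can drop up to a full unit in the last place, so each coordinate may be off by as much as 0.001°.
North–south component: 0.001° × 111320 = 111.32 m.
Longitude error → 0.001 × 111320 × cos 78.041° = 0.001 × 111320 × 0.2072 ≈ 23.0668 m.
The two errors are perpendicular, so the maximum displacement is √(111.32² + 23.0668²) ≈ 113.685 m.

114 metres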